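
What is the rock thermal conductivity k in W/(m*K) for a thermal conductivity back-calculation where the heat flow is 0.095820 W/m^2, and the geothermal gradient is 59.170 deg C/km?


k = q / (grad / 1000)
k = 0.095820 / (59.170 / 1000)
k = 1.6194 W/(m*K)


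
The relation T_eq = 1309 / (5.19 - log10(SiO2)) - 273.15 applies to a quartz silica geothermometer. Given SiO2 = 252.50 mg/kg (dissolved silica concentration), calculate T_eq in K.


T_eq = 1309 / (5.19 - log10(SiO2)) - 273.15
T_eq = 1309 / (5.19 - log10(252.50)) - 273.15
T_eq = 196.4062 deg C
Convert to K: 196.4062 + 273.15 = 469.56 K
T_eq = 469.56 K


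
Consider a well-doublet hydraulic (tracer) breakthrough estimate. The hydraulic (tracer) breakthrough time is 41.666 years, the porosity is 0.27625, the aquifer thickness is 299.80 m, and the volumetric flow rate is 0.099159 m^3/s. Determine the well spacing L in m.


L = sqrt(t_bt*365.25*86400*3*Qv / (pi*hr*phi))
L = sqrt(41.666*365.25*86400*3*0.099159 / (pi*299.80*0.27625))
L = 1226.1 m


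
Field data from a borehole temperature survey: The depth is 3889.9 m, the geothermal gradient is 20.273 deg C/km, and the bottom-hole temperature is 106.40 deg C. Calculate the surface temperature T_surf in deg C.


T_surf = T_d - grad * d / 1000
T_surf = 106.40 - 20.273 * 3889.9 / 1000
T_surf = 27.540 deg C


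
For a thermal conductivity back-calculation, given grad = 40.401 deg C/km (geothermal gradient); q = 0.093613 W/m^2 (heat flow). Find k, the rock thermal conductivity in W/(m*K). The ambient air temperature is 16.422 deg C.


k = q / (grad / 1000)
k = 0.093613 / (40.401 / 1000)
k = 2.3171 W/(m*K)


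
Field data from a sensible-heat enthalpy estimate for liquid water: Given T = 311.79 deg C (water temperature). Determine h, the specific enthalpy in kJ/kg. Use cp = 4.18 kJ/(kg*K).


h = cp * T
h = 4.18 * 311.79
h = 1303.3 kJ/kg


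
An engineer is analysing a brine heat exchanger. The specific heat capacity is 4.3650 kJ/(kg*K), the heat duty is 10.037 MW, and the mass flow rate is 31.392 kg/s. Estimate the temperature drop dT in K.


dT = Q * 1000 / (mdot * cp)
dT = 10.037 * 1000 / (31.392 * 4.3650)
dT = 73.249 K


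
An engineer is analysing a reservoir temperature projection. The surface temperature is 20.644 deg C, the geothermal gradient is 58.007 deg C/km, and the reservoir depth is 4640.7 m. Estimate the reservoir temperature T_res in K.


T_res = T_surf + grad * d / 1000
T_res = 20.644 + 58.007 * 4640.7 / 1000
T_res = 289.8371 deg C
Convert to K: 289.8371 + 273.15 = 562.99 K
T_res = 562.99 K


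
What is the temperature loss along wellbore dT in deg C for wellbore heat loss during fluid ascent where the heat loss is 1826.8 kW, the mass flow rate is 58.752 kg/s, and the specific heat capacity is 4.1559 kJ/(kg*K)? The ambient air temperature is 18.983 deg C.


dT = Q_loss / (mdot * cp)
dT = 1826.8 / (58.752 * 4.1559)
dT = 7.481751 K
Convert (temperature difference, 1 K = 1 deg C): 7.481751 K = 7.481751 deg C
dT = 7.4818 deg C


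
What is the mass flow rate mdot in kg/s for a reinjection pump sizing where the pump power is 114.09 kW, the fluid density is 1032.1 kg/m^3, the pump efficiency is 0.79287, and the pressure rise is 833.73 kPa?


mdot = P_pump * rho * eta / dP
mdot = 114.09 * 1032.1 * 0.79287 / 833.73
mdot = 111.98 kg/s


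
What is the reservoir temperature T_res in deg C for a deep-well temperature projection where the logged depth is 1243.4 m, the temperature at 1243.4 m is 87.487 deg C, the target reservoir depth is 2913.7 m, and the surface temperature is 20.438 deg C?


Step 1: grad = (T_d1 - T_surf)/d1 * 1000 = (87.487 - 20.438)/1243.4 * 1000 = 53.92392 deg C/km
Step 2: T_res = T_surf + grad*d2/1000 = 20.438 + 53.92392*2913.7/1000 = 177.56 deg C
T_res = 177.56 deg C


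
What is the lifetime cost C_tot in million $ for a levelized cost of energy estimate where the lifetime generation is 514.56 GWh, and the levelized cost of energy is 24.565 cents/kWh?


C_tot = LCOE / 100 * E_tot
C_tot = 24.565 / 100 * 514.56
C_tot = 126.40 million $


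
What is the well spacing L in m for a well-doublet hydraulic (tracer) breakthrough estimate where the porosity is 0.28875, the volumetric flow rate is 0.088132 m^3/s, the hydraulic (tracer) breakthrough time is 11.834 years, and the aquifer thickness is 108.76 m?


L = sqrt(t_bt*365.25*86400*3*Qv / (pi*hr*phi))
L = sqrt(11.834*365.25*86400*3*0.088132 / (pi*108.76*0.28875))
L = 1000.4 m


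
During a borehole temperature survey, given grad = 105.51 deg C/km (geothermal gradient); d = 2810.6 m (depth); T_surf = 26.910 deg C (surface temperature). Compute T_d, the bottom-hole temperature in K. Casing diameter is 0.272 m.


T_d = T_surf + grad * d / 1000
T_d = 26.910 + 105.51 * 2810.6 / 1000
T_d = 323.4564 deg C
Convert to K: 323.4564 + 273.15 = 596.61 K
T_d = 596.61 K


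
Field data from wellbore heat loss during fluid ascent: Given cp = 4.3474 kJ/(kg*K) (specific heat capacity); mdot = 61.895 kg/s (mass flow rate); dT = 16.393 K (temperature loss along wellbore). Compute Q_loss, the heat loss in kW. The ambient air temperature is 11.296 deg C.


Q_loss = mdot * cp * dT
Q_loss = 61.895 * 4.3474 * 16.393
Q_loss = 4411.1 kW


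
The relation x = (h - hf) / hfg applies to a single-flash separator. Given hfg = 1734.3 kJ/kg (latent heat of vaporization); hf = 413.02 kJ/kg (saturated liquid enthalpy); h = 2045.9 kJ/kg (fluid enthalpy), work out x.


x = (h - hf) / hfg
x = (2045.9 - 413.02) / 1734.3
x = 0.94152


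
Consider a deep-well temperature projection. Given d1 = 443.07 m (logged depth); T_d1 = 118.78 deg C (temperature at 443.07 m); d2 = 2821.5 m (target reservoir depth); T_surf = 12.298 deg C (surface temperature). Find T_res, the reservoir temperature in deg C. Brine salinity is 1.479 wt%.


Step 1: grad = (T_d1 - T_surf)/d1 * 1000 = (118.78 - 12.298)/443.07 * 1000 = 240.3277 deg C/km
Step 2: T_res = T_surf + grad*d2/1000 = 12.298 + 240.3277*2821.5/1000 = 690.38 deg C
T_res = 690.38 deg C


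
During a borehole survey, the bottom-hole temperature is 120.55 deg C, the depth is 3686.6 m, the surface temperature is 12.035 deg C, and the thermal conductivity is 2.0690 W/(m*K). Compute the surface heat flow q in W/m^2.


Step 1: grad = (T_d - T_surf)/d * 1000 = (120.55 - 12.035)/3686.6 * 1000 = 29.43498 deg C/km
Step 2: q = k * grad / 1000 = 2.069 * 29.43498 / 1000 = 0.060901 W/m^2
q = 0.060901 W/m^2


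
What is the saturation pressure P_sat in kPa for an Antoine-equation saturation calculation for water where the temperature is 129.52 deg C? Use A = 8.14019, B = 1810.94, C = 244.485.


P_sat = 10^(A - B/(C + T)) / 760 * 0.101325
P_sat = 10^(8.14019 - 1810.94/(244.485 + 129.52)) / 760 * 0.101325
P_sat = 0.2648940 MPa
Convert: 0.2648940 MPa * 1000.0 = 264.89 kPa
P_sat = 264.89 kPa


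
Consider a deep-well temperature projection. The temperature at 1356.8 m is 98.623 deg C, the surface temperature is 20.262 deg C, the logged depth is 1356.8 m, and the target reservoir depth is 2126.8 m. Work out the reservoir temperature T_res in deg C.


Step 1: grad = (T_d1 - T_surf)/d1 * 1000 = (98.623 - 20.262)/1356.8 * 1000 = 57.75427 deg C/km
Step 2: T_res = T_surf + grad*d2/1000 = 20.262 + 57.75427*2126.8/1000 = 143.09 deg C
T_res = 143.09 deg C


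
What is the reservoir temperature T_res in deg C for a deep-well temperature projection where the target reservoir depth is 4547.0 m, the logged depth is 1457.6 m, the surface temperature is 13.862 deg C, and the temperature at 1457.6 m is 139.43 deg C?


Step 1: grad = (T_d1 - T_surf)/d1 * 1000 = (139.43 - 13.862)/1457.6 * 1000 = 86.14709 deg C/km
Step 2: T_res = T_surf + grad*d2/1000 = 13.862 + 86.14709*4547.0/1000 = 405.57 deg C
T_res = 405.57 deg C


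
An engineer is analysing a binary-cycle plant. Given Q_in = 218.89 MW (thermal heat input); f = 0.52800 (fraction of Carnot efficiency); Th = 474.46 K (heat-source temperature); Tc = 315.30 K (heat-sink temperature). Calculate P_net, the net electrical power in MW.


Step 1: eta = (1 - Tc/Th)*f = (1 - 315.3/474.46)*0.528 = 0.1771203
Step 2: P_net = eta * Q_in = 0.1771203 * 218.89 = 38.770 MW
P_net = 38.770 MW


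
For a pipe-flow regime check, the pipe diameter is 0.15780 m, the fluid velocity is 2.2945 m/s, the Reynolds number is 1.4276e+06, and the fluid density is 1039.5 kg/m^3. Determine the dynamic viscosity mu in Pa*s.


mu = rho * vel * D / Re
mu = 1039.5 * 2.2945 * 0.15780 / 1.4276e+06
mu = 0.00026364 Pa*s


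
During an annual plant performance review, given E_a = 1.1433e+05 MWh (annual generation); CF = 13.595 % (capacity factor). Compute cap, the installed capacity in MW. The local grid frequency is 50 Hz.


cap = E_a / (CF/100 * 8760)
cap = 1.1433e+05 / (13.595/100 * 8760)
cap = 96.001 MW


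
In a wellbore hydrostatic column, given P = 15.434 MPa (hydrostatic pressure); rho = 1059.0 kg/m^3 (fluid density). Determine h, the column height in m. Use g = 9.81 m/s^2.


h = P * 1e6 / (g * rho)
h = 15.434 * 1e6 / (9.81 * 1059.0)
h = 1485.6 m


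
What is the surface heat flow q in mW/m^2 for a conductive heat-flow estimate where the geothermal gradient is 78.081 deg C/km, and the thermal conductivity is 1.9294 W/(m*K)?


q = k * grad / 1000
q = 1.9294 * 78.081 / 1000
q = 0.1506495 W/m^2
Convert: 0.1506495 W/m^2 * 1000.0 = 150.65 mW/m^2
q = 150.65 mW/m^2


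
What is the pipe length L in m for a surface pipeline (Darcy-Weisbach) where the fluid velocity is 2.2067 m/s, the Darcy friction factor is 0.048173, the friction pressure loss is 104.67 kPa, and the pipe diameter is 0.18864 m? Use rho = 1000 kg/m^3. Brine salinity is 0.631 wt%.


L = dP*1000*D / (f*rho*vel^2/2)
L = 104.67*1000*0.18864 / (0.048173*1000*2.2067^2/2)
L = 168.34 m


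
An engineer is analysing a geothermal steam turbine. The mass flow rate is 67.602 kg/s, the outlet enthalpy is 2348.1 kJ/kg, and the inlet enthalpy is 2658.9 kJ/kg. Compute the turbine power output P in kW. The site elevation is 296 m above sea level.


P = mdot * (h_in - h_out) / 1000
P = 67.602 * (2658.9 - 2348.1) / 1000
P = 21.01070 MW
Convert: 21.01070 MW * 1000.0 = 21011 kW
P = 21011 kW


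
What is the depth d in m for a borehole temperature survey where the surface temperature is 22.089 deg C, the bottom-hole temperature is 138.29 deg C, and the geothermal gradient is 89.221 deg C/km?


d = (T_d - T_surf) / grad * 1000
d = (138.29 - 22.089) / 89.221 * 1000
d = 1302.4 m


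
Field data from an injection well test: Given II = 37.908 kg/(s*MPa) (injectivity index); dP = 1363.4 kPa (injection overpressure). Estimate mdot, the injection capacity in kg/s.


mdot = II * dP / 1000
mdot = 37.908 * 1363.4 / 1000
mdot = 51.684 kg/s


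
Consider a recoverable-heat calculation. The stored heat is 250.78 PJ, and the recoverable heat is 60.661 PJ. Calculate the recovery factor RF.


RF = Q_rec / Q_s
RF = 60.661 / 250.78
RF = 0.24189


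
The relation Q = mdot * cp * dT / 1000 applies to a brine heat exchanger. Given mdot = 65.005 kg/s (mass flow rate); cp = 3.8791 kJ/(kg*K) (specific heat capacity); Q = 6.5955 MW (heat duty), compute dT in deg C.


dT = Q * 1000 / (mdot * cp)
dT = 6.5955 * 1000 / (65.005 * 3.8791)
dT = 26.15592 K
Convert (temperature difference, 1 K = 1 deg C): 26.15592 K = 26.15592 deg C
dT = 26.156 deg C


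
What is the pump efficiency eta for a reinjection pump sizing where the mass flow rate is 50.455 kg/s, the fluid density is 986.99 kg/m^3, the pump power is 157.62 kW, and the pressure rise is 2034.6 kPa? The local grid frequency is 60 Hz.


eta = mdot * dP / (rho * P_pump)
eta = 50.455 * 2034.6 / (986.99 * 157.62)
eta = 0.65987


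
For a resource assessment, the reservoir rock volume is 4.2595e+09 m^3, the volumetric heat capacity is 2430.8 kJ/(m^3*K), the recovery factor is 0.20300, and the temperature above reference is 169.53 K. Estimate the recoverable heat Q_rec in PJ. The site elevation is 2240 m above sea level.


Step 1: Q_s = Vr*rhoc*dT/1e12 = 4.2595e+09*2430.8*169.53/1e12 = 1755.312 PJ
Step 2: Q_rec = Q_s * RF = 1755.312 * 0.203 = 356.33 PJ
Q_rec = 356.33 PJ


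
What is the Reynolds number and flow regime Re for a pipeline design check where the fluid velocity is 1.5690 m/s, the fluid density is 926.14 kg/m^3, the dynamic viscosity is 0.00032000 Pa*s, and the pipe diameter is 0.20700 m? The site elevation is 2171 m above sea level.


Step 1: Re = rho*vel*D/mu = 926.14*1.569*0.207/0.00032 = 9.3998e+05
Step 2: Re = 9.3998e+05 > 4000, so flow is turbulent.
Re = 9.3998e+05 (turbulent)


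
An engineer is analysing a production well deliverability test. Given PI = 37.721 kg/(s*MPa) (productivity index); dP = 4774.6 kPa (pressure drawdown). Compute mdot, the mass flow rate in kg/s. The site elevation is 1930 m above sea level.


mdot = PI * dP / 1000
mdot = 37.721 * 4774.6 / 1000
mdot = 180.10 kg/s


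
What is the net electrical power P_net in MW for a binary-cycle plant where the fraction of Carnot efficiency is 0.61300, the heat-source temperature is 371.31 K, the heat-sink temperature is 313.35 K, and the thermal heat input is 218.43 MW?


Step 1: eta = (1 - Tc/Th)*f = (1 - 313.35/371.31)*0.613 = 0.09568684
Step 2: P_net = eta * Q_in = 0.09568684 * 218.43 = 20.901 MW
P_net = 20.901 MW


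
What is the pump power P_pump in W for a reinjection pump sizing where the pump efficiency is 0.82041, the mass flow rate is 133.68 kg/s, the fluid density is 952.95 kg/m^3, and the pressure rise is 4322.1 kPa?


P_pump = mdot * dP / (rho * eta)
P_pump = 133.68 * 4322.1 / (952.95 * 0.82041)
P_pump = 739.0268 kW
Convert: 739.0268 kW * 1000.0 = 7.3903e+05 W
P_pump = 7.3903e+05 W


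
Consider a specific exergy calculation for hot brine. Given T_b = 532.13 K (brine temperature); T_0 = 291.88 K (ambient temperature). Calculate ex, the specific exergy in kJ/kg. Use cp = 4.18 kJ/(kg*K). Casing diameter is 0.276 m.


ex = cp * ((T_b - T_0) - T_0 * ln(T_b/T_0))
ex = 4.18 * ((532.13 - 291.88) - 291.88 * ln(532.13/291.88))
ex = 271.54 kJ/kg


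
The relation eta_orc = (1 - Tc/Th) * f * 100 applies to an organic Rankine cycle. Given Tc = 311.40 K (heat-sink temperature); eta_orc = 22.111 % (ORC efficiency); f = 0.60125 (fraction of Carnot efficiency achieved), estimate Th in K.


Th = Tc / (1 - (eta_orc/100)/f)
Th = 311.40 / (1 - (22.111/100)/0.60125)
Th = 492.53 K


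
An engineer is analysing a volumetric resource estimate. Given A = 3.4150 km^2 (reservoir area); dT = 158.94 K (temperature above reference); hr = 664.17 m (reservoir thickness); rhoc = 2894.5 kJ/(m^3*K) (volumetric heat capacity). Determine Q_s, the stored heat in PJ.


Step 1: Vr = A*1e6*hr = 3.415*1e6*664.17 = 2.268141e+09 m^3
Step 2: Q_s = Vr*rhoc*dT/1e12 = 2.268141e+09*2894.5*158.94/1e12 = 1043.5 PJ
Q_s = 1043.5 PJ


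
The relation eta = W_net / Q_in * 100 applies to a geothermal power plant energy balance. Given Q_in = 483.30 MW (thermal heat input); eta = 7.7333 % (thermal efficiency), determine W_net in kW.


W_net = eta / 100 * Q_in
W_net = 7.7333 / 100 * 483.30
W_net = 37.37504 MW
Convert: 37.37504 MW * 1000.0 = 37375 kW
W_net = 37375 kW


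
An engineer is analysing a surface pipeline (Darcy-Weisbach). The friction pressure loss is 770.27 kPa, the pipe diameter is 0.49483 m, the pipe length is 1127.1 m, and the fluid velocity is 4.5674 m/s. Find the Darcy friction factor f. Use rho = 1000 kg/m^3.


f = dP*1000 / ((L/D)*(rho*vel^2/2))
f = 770.27*1000 / ((1127.1/0.49483)*(1000*4.5674^2/2))
f = 0.032421


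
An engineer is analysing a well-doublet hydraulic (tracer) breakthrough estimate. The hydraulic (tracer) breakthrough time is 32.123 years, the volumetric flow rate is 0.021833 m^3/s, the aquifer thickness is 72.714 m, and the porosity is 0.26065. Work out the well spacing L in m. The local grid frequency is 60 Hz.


L = sqrt(t_bt*365.25*86400*3*Qv / (pi*hr*phi))
L = sqrt(32.123*365.25*86400*3*0.021833 / (pi*72.714*0.26065))
L = 1056.0 m


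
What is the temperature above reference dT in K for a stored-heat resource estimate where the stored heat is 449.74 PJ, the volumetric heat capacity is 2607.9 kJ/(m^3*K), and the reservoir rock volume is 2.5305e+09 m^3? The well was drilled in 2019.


dT = Q_s * 1e12 / (Vr * rhoc)
dT = 449.74 * 1e12 / (2.5305e+09 * 2607.9)
dT = 68.150 K


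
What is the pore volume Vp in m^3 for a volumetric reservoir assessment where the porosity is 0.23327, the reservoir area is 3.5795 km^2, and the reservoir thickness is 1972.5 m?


Vp = A * 1e6 * hr * phi
Vp = 3.5795 * 1e6 * 1972.5 * 0.23327
Vp = 1.6470e+09 m^3


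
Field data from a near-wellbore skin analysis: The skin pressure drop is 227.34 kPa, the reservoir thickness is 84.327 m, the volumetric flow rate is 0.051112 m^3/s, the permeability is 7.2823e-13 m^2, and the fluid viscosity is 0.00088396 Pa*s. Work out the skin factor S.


S = dP_s * 1000 * 2*pi*k*hr / (q*mu)
S = 227.34 * 1000 * 2*pi*7.2823e-13*84.327 / (0.051112*0.00088396)
S = 1.9415


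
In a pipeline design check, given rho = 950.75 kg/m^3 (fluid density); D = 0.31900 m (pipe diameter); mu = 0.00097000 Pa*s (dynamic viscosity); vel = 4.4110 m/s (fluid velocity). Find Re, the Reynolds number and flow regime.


Step 1: Re = rho*vel*D/mu = 950.75*4.411*0.319/0.00097 = 1.3792e+06
Step 2: Re = 1.3792e+06 > 4000, so flow is turbulent.
Re = 1.3792e+06 (turbulent)


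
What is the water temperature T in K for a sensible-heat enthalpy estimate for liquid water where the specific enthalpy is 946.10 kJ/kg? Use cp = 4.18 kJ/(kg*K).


T = h / cp
T = 946.10 / 4.18
T = 226.3397 deg C
Convert to K: 226.3397 + 273.15 = 499.49 K
T = 499.49 K


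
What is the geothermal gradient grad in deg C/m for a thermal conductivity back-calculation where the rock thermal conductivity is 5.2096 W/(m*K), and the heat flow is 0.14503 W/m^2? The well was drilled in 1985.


grad = q / k * 1000
grad = 0.14503 / 5.2096 * 1000
grad = 27.83899 deg C/km
Convert: 27.83899 deg C/km * 0.001 = 0.027839 deg C/m
grad = 0.027839 deg C/m


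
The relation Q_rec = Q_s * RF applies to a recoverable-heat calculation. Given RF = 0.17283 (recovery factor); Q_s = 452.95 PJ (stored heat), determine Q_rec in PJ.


Q_rec = Q_s * RF
Q_rec = 452.95 * 0.17283
Q_rec = 78.283 PJ


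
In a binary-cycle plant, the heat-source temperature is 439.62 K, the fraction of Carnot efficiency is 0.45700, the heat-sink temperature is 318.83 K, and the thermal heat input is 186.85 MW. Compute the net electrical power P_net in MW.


Step 1: eta = (1 - Tc/Th)*f = (1 - 318.83/439.62)*0.457 = 0.1255653
Step 2: P_net = eta * Q_in = 0.1255653 * 186.85 = 23.462 MW
P_net = 23.462 MW


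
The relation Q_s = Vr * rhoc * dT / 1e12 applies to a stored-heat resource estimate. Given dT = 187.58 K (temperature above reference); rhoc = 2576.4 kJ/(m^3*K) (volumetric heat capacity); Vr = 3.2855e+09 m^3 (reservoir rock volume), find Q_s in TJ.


Q_s = Vr * rhoc * dT / 1e12
Q_s = 3.2855e+09 * 2576.4 * 187.58 / 1e12
Q_s = 1587.820 PJ
Convert: 1587.820 PJ * 1000.0 = 1.5878e+06 TJ
Q_s = 1.5878e+06 TJ


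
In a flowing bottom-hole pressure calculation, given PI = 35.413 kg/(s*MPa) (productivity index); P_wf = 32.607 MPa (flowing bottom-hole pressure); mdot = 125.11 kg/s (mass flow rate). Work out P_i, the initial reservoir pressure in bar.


P_i = P_wf + mdot / PI
P_i = 32.607 + 125.11 / 35.413
P_i = 36.13988 MPa
Convert: 36.13988 MPa * 10.0 = 361.40 bar
P_i = 361.40 bar


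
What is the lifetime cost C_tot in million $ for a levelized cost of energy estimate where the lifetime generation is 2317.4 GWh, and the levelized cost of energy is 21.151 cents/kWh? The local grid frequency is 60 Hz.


C_tot = LCOE / 100 * E_tot
C_tot = 21.151 / 100 * 2317.4
C_tot = 490.15 million $


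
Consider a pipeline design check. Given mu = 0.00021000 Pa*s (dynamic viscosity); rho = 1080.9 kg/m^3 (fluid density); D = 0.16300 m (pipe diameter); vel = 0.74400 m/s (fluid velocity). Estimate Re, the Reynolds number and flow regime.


Step 1: Re = rho*vel*D/mu = 1080.9*0.744*0.163/0.00021 = 6.2420e+05
Step 2: Re = 6.2420e+05 > 4000, so flow is turbulent.
Re = 6.2420e+05 (turbulent)


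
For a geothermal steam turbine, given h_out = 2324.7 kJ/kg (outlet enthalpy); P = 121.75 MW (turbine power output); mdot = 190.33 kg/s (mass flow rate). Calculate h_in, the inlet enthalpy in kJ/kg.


h_in = h_out + P * 1000 / mdot
h_in = 2324.7 + 121.75 * 1000 / 190.33
h_in = 2964.4 kJ/kg


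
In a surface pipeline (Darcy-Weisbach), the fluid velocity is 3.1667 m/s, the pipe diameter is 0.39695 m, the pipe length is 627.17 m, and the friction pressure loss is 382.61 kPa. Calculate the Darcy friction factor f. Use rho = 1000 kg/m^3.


f = dP*1000 / ((L/D)*(rho*vel^2/2))
f = 382.61*1000 / ((627.17/0.39695)*(1000*3.1667^2/2))
f = 0.048297


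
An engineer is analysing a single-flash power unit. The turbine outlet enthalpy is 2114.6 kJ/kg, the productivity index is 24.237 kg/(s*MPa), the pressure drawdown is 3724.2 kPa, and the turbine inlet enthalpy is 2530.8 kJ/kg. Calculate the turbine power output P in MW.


Step 1: mdot = PI * dP / 1000 = 24.237 * 3724.2 / 1000 = 90.26344 kg/s
Step 2: P = mdot*(h_in - h_out)/1000 = 90.26344*(2530.8 - 2114.6)/1000 = 37.568 MW
P = 37.568 MW


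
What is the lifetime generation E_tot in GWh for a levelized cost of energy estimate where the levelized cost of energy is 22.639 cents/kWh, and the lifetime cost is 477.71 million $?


E_tot = C_tot / LCOE * 100
E_tot = 477.71 / 22.639 * 100
E_tot = 2110.1 GWh


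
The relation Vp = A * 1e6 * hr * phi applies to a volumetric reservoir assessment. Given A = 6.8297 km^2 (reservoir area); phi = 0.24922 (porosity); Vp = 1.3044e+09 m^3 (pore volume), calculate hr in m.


hr = Vp / (A * 1e6 * phi)
hr = 1.3044e+09 / (6.8297 * 1e6 * 0.24922)
hr = 766.35 m


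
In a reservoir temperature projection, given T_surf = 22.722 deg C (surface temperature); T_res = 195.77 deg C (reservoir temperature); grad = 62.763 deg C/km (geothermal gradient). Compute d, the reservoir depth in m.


d = (T_res - T_surf) / grad * 1000
d = (195.77 - 22.722) / 62.763 * 1000
d = 2757.2 m


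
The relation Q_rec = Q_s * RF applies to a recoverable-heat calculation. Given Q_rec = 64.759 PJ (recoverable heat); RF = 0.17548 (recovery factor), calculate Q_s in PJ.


Q_s = Q_rec / RF
Q_s = 64.759 / 0.17548
Q_s = 369.04 PJ


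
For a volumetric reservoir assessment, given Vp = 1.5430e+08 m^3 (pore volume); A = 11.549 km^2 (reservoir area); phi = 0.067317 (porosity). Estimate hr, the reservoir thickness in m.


hr = Vp / (A * 1e6 * phi)
hr = 1.5430e+08 / (11.549 * 1e6 * 0.067317)
hr = 198.47 m


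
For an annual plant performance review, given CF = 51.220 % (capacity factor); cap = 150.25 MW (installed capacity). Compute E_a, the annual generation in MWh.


E_a = CF / 100 * cap * 8760
E_a = 51.220 / 100 * 150.25 * 8760
E_a = 6.7415e+05 MWh


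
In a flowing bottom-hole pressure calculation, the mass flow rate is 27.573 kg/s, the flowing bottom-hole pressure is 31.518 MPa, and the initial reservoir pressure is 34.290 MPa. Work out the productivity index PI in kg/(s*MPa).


PI = mdot / (P_i - P_wf)
PI = 27.573 / (34.290 - 31.518)
PI = 9.9470 kg/(s*MPa)


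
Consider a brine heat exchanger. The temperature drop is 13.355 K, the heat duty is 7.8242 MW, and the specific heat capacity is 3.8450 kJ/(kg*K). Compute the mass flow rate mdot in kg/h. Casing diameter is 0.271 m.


mdot = Q * 1000 / (cp * dT)
mdot = 7.8242 * 1000 / (3.8450 * 13.355)
mdot = 152.3701 kg/s
Convert: 152.3701 kg/s * 3600.0 = 5.4853e+05 kg/h
mdot = 5.4853e+05 kg/h


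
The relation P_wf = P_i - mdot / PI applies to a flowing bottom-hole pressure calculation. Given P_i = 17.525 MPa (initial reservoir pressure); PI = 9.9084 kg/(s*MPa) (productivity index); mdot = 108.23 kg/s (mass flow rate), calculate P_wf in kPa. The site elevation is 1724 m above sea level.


P_wf = P_i - mdot / PI
P_wf = 17.525 - 108.23 / 9.9084
P_wf = 6.601945 MPa
Convert: 6.601945 MPa * 1000.0 = 6601.9 kPa
P_wf = 6601.9 kPa


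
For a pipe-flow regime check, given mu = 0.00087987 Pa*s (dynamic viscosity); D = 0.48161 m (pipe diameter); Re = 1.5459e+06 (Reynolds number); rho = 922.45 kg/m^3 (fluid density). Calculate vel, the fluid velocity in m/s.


vel = Re * mu / (rho * D)
vel = 1.5459e+06 * 0.00087987 / (922.45 * 0.48161)
vel = 3.0617 m/s


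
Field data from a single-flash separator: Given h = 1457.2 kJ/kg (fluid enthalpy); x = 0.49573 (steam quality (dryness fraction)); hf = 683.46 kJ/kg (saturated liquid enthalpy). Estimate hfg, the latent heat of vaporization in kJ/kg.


hfg = (h - hf) / x
hfg = (1457.2 - 683.46) / 0.49573
hfg = 1560.8 kJ/kg


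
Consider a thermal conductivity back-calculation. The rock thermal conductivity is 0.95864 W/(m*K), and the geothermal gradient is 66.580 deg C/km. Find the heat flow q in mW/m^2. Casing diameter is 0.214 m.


q = k * grad / 1000
q = 0.95864 * 66.580 / 1000
q = 0.06382625 W/m^2
Convert: 0.06382625 W/m^2 * 1000.0 = 63.826 mW/m^2
q = 63.826 mW/m^2


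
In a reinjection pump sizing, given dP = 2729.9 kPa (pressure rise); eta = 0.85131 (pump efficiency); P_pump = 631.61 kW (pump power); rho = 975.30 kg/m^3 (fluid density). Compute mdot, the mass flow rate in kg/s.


mdot = P_pump * rho * eta / dP
mdot = 631.61 * 975.30 * 0.85131 / 2729.9
mdot = 192.10 kg/s


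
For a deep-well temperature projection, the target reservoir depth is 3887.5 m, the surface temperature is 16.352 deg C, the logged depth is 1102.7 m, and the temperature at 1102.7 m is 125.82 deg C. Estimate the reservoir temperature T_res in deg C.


Step 1: grad = (T_d1 - T_surf)/d1 * 1000 = (125.82 - 16.352)/1102.7 * 1000 = 99.27269 deg C/km
Step 2: T_res = T_surf + grad*d2/1000 = 16.352 + 99.27269*3887.5/1000 = 402.27 deg C
T_res = 402.27 deg C


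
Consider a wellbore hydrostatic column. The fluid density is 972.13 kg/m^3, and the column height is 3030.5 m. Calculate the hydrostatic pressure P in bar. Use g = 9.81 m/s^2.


P = rho * g * h / 1e6
P = 972.13 * 9.81 * 3030.5 / 1e6
P = 28.90065 MPa
Convert: 28.90065 MPa * 10.0 = 289.01 bar
P = 289.01 bar


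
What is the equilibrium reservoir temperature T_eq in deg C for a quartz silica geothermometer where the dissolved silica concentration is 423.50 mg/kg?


T_eq = 1309 / (5.19 - log10(SiO2)) - 273.15
T_eq = 1309 / (5.19 - log10(423.50)) - 273.15
T_eq = 237.55 deg C


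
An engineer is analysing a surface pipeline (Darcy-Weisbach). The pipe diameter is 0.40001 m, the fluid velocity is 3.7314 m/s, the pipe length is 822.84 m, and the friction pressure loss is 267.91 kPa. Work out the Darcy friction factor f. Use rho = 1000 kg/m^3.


f = dP*1000 / ((L/D)*(rho*vel^2/2))
f = 267.91*1000 / ((822.84/0.40001)*(1000*3.7314^2/2))
f = 0.018708


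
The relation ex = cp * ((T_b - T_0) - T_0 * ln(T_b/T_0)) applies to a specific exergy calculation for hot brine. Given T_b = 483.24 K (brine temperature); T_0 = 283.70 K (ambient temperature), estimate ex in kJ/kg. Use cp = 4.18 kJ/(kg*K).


ex = cp * ((T_b - T_0) - T_0 * ln(T_b/T_0))
ex = 4.18 * ((483.24 - 283.70) - 283.70 * ln(483.24/283.70))
ex = 202.49 kJ/kg


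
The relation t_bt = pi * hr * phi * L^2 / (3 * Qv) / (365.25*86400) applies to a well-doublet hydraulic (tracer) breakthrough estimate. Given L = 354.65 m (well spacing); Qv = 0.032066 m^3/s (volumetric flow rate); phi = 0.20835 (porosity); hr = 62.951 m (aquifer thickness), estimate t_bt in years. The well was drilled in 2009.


t_bt = pi * hr * phi * L^2 / (3 * Qv) / (365.25*86400)
t_bt = pi * 62.951 * 0.20835 * 354.65^2 / (3 * 0.032066) / (365.25*86400)
t_bt = 1.7072 years


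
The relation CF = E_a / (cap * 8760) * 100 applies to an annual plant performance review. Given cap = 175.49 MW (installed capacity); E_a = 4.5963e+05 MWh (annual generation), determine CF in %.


CF = E_a / (cap * 8760) * 100
CF = 4.5963e+05 / (175.49 * 8760) * 100
CF = 29.899 %


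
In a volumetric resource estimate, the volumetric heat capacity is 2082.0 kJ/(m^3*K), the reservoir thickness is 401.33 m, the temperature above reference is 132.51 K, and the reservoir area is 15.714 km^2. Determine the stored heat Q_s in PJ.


Step 1: Vr = A*1e6*hr = 15.714*1e6*401.33 = 6.306500e+09 m^3
Step 2: Q_s = Vr*rhoc*dT/1e12 = 6.306500e+09*2082.0*132.51/1e12 = 1739.9 PJ
Q_s = 1739.9 PJ


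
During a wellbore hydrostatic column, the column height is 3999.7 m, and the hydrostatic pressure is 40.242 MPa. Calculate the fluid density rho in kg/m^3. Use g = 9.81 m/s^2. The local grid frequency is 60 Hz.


rho = P * 1e6 / (g * h)
rho = 40.242 * 1e6 / (9.81 * 3999.7)
rho = 1025.6 kg/m^3


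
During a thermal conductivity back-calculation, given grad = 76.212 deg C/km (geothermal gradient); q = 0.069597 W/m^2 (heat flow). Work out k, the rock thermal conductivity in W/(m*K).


k = q / (grad / 1000)
k = 0.069597 / (76.212 / 1000)
k = 0.91320 W/(m*K)


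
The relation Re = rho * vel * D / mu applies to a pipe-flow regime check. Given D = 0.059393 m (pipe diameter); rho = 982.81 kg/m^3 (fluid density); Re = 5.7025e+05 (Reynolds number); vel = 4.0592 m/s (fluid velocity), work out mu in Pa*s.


mu = rho * vel * D / Re
mu = 982.81 * 4.0592 * 0.059393 / 5.7025e+05
mu = 0.00041551 Pa*s


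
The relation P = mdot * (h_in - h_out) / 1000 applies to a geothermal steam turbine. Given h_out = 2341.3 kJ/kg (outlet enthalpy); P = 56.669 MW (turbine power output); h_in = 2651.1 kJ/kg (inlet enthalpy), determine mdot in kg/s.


mdot = P * 1000 / (h_in - h_out)
mdot = 56.669 * 1000 / (2651.1 - 2341.3)
mdot = 182.92 kg/s


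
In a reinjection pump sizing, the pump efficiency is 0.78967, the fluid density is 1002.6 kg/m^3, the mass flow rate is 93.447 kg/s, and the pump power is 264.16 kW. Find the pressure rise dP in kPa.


dP = P_pump * rho * eta / mdot
dP = 264.16 * 1002.6 * 0.78967 / 93.447
dP = 2238.1 kPa


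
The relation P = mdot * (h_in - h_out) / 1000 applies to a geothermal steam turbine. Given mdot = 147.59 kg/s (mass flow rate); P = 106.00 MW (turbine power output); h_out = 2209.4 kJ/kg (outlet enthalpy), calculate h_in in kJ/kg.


h_in = h_out + P * 1000 / mdot
h_in = 2209.4 + 106.00 * 1000 / 147.59
h_in = 2927.6 kJ/kg


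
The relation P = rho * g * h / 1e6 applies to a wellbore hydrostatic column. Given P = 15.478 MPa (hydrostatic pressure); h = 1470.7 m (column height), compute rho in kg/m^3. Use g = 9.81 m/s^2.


rho = P * 1e6 / (g * h)
rho = 15.478 * 1e6 / (9.81 * 1470.7)
rho = 1072.8 kg/m^3


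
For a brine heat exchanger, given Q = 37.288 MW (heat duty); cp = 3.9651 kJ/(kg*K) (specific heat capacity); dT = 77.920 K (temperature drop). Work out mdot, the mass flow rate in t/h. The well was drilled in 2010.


mdot = Q * 1000 / (cp * dT)
mdot = 37.288 * 1000 / (3.9651 * 77.920)
mdot = 120.6885 kg/s
Convert: 120.6885 kg/s * 3.6 = 434.48 t/h
mdot = 434.48 t/h


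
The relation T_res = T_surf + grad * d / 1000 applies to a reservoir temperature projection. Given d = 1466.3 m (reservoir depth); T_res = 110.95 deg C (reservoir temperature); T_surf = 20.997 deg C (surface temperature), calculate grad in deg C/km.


grad = (T_res - T_surf) / d * 1000
grad = (110.95 - 20.997) / 1466.3 * 1000
grad = 61.347 deg C/km


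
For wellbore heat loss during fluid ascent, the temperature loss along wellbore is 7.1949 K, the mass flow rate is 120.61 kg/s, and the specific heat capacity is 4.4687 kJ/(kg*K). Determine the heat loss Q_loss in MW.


Q_loss = mdot * cp * dT
Q_loss = 120.61 * 4.4687 * 7.1949
Q_loss = 3877.835 kW
Convert: 3877.835 kW * 0.001 = 3.8778 MW
Q_loss = 3.8778 MW


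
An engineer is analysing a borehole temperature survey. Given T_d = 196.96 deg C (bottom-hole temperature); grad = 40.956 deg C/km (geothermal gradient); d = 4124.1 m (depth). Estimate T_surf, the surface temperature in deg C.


T_surf = T_d - grad * d / 1000
T_surf = 196.96 - 40.956 * 4124.1 / 1000
T_surf = 28.053 deg C


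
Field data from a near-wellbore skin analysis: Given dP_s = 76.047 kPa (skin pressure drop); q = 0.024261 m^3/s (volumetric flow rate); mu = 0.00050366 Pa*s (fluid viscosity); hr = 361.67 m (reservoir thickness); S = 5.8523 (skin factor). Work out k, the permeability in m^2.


k = S*q*mu / (2*pi*dP_s*1000*hr)
k = 5.8523*0.024261*0.00050366 / (2*pi*76.047*1000*361.67)
k = 4.1381e-13 m^2


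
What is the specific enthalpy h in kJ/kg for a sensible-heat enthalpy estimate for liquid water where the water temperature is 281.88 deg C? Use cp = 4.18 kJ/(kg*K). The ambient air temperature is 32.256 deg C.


h = cp * T
h = 4.18 * 281.88
h = 1178.3 kJ/kg


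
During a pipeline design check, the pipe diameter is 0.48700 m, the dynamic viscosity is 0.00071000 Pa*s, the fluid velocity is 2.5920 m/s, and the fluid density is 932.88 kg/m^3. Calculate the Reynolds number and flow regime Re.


Step 1: Re = rho*vel*D/mu = 932.88*2.592*0.487/0.00071 = 1.6586e+06
Step 2: Re = 1.6586e+06 > 4000, so flow is turbulent.
Re = 1.6586e+06 (turbulent)


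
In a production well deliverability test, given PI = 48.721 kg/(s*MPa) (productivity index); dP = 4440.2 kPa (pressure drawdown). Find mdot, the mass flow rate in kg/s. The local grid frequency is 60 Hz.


mdot = PI * dP / 1000
mdot = 48.721 * 4440.2 / 1000
mdot = 216.33 kg/s


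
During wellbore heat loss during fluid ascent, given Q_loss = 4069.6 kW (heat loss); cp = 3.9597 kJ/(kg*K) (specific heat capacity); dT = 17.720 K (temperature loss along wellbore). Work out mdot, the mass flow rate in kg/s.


mdot = Q_loss / (cp * dT)
mdot = 4069.6 / (3.9597 * 17.720)
mdot = 58.000 kg/s


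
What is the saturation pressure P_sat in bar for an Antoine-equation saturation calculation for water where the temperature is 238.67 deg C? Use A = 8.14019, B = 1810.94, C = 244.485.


P_sat = 10^(A - B/(C + T)) / 760 * 0.101325
P_sat = 10^(8.14019 - 1810.94/(244.485 + 238.67)) / 760 * 0.101325
P_sat = 3.288044 MPa
Convert: 3.288044 MPa * 10.0 = 32.880 bar
P_sat = 32.880 bar


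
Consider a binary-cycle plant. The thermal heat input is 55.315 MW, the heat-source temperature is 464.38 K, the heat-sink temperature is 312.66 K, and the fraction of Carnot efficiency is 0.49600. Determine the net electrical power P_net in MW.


Step 1: eta = (1 - Tc/Th)*f = (1 - 312.66/464.38)*0.496 = 0.1620507
Step 2: P_net = eta * Q_in = 0.1620507 * 55.315 = 8.9638 MW
P_net = 8.9638 MW


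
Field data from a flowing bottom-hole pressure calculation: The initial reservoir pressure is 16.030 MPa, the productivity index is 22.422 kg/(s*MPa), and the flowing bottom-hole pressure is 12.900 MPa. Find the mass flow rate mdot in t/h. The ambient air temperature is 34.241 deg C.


mdot = (P_i - P_wf) * PI
mdot = (16.030 - 12.900) * 22.422
mdot = 70.18086 kg/s
Convert: 70.18086 kg/s * 3.6 = 252.65 t/h
mdot = 252.65 t/h


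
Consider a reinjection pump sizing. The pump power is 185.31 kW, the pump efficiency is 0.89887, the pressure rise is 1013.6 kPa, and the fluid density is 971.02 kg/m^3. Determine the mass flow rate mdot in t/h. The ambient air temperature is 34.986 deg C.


mdot = P_pump * rho * eta / dP
mdot = 185.31 * 971.02 * 0.89887 / 1013.6
mdot = 159.5722 kg/s
Convert: 159.5722 kg/s * 3.6 = 574.46 t/h
mdot = 574.46 t/h


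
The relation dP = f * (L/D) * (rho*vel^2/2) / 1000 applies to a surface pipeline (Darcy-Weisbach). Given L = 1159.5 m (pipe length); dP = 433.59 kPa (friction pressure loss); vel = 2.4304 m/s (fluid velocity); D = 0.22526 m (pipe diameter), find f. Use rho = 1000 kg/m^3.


f = dP*1000 / ((L/D)*(rho*vel^2/2))
f = 433.59*1000 / ((1159.5/0.22526)*(1000*2.4304^2/2))
f = 0.028521


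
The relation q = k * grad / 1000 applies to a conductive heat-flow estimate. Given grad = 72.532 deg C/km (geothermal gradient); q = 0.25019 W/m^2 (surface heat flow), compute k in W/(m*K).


k = q * 1000 / grad
k = 0.25019 * 1000 / 72.532
k = 3.4494 W/(m*K)


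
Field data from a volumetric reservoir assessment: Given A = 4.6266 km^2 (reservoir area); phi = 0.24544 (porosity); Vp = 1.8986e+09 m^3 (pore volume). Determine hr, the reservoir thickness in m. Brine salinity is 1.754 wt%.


hr = Vp / (A * 1e6 * phi)
hr = 1.8986e+09 / (4.6266 * 1e6 * 0.24544)
hr = 1672.0 m


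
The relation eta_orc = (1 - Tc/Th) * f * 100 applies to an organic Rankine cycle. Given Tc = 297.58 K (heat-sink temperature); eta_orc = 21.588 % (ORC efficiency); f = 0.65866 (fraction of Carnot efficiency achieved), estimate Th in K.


Th = Tc / (1 - (eta_orc/100)/f)
Th = 297.58 / (1 - (21.588/100)/0.65866)
Th = 442.67 K


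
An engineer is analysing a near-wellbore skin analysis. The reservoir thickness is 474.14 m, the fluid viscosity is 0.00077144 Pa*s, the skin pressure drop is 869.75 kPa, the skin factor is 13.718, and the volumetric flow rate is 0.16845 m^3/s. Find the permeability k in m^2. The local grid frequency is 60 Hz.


k = S*q*mu / (2*pi*dP_s*1000*hr)
k = 13.718*0.16845*0.00077144 / (2*pi*869.75*1000*474.14)
k = 6.8799e-13 m^2


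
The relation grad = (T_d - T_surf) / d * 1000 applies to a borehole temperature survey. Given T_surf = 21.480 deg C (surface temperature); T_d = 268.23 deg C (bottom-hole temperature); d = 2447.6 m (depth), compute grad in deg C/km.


grad = (T_d - T_surf) / d * 1000
grad = (268.23 - 21.480) / 2447.6 * 1000
grad = 100.81 deg C/km


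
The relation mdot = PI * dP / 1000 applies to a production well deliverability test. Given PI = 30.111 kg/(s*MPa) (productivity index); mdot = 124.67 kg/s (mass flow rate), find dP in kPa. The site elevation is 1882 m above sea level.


dP = mdot * 1000 / PI
dP = 124.67 * 1000 / 30.111
dP = 4140.3 kPa


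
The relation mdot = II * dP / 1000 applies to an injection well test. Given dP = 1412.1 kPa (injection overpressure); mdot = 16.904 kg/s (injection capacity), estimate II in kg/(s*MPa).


II = mdot * 1000 / dP
II = 16.904 * 1000 / 1412.1
II = 11.971 kg/(s*MPa)


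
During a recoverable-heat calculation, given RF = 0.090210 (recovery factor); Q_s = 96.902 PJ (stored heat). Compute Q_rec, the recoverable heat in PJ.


Q_rec = Q_s * RF
Q_rec = 96.902 * 0.090210
Q_rec = 8.7415 PJ


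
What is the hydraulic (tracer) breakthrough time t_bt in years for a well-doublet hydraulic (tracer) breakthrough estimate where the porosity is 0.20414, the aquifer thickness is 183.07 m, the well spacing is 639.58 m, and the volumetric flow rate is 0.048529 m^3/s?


t_bt = pi * hr * phi * L^2 / (3 * Qv) / (365.25*86400)
t_bt = pi * 183.07 * 0.20414 * 639.58^2 / (3 * 0.048529) / (365.25*86400)
t_bt = 10.453 years


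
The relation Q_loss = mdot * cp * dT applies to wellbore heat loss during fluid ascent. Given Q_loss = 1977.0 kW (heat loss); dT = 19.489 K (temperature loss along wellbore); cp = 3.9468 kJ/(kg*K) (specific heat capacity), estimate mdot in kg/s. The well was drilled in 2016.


mdot = Q_loss / (cp * dT)
mdot = 1977.0 / (3.9468 * 19.489)
mdot = 25.702 kg/s


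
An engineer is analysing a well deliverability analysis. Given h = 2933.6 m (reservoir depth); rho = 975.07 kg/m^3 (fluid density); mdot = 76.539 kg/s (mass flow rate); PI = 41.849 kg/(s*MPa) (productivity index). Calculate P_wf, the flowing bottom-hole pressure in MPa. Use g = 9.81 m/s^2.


Step 1: P_i = rho*g*h/1e6 = 975.07*9.81*2933.6/1e6 = 28.06117 MPa
Step 2: P_wf = P_i - mdot/PI = 28.06117 - 76.539/41.849 = 26.232 MPa
P_wf = 26.232 MPa


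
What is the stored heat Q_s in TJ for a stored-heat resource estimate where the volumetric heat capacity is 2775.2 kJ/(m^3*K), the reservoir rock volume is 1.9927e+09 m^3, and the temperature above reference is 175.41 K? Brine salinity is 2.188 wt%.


Q_s = Vr * rhoc * dT / 1e12
Q_s = 1.9927e+09 * 2775.2 * 175.41 / 1e12
Q_s = 970.0420 PJ
Convert: 970.0420 PJ * 1000.0 = 9.7004e+05 TJ
Q_s = 9.7004e+05 TJ


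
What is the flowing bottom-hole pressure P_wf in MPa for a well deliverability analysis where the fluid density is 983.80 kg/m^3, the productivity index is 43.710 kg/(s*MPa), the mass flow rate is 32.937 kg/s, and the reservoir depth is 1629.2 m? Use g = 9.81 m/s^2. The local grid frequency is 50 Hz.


Step 1: P_i = rho*g*h/1e6 = 983.8*9.81*1629.2/1e6 = 15.72354 MPa
Step 2: P_wf = P_i - mdot/PI = 15.72354 - 32.937/43.71 = 14.970 MPa
P_wf = 14.970 MPa
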